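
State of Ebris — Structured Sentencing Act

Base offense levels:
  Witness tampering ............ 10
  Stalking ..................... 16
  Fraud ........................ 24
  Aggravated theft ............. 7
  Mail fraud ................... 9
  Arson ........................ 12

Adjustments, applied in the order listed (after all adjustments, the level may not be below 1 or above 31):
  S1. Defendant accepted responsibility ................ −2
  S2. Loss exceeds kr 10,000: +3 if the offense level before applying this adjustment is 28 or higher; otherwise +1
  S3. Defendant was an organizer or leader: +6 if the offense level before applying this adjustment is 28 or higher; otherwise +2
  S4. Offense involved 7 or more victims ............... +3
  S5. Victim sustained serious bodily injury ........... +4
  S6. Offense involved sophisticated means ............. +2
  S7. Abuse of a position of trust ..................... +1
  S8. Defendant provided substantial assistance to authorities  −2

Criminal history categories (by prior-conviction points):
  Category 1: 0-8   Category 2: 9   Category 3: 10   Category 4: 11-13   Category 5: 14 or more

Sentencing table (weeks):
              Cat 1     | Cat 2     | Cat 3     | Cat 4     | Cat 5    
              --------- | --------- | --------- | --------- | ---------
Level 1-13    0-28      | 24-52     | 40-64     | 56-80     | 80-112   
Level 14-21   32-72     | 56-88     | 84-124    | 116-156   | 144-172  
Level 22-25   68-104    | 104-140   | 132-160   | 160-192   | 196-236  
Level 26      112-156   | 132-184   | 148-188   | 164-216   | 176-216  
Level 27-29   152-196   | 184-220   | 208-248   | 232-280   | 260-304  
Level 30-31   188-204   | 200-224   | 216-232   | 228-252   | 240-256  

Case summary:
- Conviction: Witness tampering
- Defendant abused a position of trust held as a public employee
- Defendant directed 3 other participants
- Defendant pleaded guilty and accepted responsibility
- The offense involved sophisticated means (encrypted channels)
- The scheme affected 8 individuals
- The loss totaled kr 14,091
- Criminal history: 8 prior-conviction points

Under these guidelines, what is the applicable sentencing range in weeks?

Base offense level for witness tampering: 10.
S1 applies: 10 − 2 = 8.
S2 applies (level before this adjustment is 8 < 28, so +1): 8 + 1 = 9.
S3 applies (level before this adjustment is 9 < 28, so +2): 9 + 2 = 11.
S4 applies: 11 + 3 = 14.
S6 applies: 14 + 2 = 16.
S7 applies: 16 + 1 = 17.
S8 does not apply.
Final offense level: 17.
Criminal history: 8 prior points → Category 1 (0-8).
Level 17 falls in the 14-21 band.
Grid: Level 14-21 × Category 1 = 32-72 weeks.

32-72 weeks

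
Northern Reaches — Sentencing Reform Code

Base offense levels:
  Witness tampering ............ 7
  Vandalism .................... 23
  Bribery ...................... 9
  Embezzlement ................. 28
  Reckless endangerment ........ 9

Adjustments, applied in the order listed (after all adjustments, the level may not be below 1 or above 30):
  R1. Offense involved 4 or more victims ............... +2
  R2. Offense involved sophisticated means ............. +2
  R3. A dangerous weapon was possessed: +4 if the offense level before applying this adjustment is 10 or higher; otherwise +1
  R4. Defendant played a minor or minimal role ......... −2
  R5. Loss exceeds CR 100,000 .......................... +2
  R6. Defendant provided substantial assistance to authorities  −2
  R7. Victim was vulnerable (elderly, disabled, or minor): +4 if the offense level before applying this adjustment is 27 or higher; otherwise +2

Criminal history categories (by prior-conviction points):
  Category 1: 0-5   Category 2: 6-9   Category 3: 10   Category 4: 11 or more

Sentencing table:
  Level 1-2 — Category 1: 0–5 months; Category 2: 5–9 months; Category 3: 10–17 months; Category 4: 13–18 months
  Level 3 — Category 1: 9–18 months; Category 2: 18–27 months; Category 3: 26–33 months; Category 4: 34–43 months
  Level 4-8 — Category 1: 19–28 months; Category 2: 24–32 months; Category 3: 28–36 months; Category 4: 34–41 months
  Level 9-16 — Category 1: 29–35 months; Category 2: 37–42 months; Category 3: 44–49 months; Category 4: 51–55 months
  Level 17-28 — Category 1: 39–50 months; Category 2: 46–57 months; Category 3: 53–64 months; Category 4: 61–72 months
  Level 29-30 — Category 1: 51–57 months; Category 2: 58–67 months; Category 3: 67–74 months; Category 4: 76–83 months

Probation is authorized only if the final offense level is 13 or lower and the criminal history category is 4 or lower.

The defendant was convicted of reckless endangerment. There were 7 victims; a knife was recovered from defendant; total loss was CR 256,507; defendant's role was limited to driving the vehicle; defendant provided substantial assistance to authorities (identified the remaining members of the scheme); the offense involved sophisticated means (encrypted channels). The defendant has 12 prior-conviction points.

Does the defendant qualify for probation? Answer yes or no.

Base offense level for reckless endangerment: 9.
R1 applies: 9 + 2 = 11.
R2 applies: 11 + 2 = 13.
R3 applies (level before this adjustment is 13 ≥ 10, so +4): 13 + 4 = 17.
R4 applies: 17 − 2 = 15.
R5 applies: 15 + 2 = 17.
R6 applies: 17 − 2 = 15.
Final offense level: 15.
Criminal history: 12 prior points → Category 4 (11+).
Level 15 falls in the 9-16 band.
Grid: Level 9-16 × Category 4 = 51-55 months.
Probation check: level 15 > 13 and category 4 ≤ 4 → not eligible.

No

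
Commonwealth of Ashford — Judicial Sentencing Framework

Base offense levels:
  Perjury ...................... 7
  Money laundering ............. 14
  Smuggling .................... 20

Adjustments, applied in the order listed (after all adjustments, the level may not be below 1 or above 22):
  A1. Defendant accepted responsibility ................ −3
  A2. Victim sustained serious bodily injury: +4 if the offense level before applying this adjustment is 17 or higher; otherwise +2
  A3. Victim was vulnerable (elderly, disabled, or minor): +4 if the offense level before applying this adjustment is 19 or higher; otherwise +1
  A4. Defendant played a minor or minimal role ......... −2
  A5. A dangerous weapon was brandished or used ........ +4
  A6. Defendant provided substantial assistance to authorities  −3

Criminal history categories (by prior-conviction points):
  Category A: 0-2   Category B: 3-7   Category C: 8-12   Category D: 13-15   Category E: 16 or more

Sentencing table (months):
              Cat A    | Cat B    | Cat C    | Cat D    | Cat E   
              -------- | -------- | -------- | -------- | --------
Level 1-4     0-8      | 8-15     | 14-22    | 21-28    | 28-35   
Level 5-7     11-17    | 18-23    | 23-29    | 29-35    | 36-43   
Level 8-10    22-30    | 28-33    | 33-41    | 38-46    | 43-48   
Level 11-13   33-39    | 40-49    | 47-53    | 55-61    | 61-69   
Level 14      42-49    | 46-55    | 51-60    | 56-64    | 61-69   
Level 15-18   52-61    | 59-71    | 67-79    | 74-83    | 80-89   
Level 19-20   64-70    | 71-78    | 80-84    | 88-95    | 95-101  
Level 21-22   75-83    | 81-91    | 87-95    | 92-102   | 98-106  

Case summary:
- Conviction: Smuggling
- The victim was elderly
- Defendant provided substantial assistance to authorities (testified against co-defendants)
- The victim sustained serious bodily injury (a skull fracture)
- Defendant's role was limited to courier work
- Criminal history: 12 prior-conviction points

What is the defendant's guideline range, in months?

Base offense level for smuggling: 20.
A2 applies (level before this adjustment is 20 ≥ 17, so +4): 20 + 4 = 24.
A3 applies (level before this adjustment is 24 ≥ 19, so +4): 24 + 4 = 28.
A4 applies: 28 − 2 = 26.
A6 applies: 26 − 3 = 23.
Level 23 exceeds the maximum of 22; capped at 22.
Final offense level: 22.
Criminal history: 12 prior points → Category C (8-12).
Level 22 falls in the 21-22 band.
Grid: Level 21-22 × Category C = 87-95 months.

87-95 months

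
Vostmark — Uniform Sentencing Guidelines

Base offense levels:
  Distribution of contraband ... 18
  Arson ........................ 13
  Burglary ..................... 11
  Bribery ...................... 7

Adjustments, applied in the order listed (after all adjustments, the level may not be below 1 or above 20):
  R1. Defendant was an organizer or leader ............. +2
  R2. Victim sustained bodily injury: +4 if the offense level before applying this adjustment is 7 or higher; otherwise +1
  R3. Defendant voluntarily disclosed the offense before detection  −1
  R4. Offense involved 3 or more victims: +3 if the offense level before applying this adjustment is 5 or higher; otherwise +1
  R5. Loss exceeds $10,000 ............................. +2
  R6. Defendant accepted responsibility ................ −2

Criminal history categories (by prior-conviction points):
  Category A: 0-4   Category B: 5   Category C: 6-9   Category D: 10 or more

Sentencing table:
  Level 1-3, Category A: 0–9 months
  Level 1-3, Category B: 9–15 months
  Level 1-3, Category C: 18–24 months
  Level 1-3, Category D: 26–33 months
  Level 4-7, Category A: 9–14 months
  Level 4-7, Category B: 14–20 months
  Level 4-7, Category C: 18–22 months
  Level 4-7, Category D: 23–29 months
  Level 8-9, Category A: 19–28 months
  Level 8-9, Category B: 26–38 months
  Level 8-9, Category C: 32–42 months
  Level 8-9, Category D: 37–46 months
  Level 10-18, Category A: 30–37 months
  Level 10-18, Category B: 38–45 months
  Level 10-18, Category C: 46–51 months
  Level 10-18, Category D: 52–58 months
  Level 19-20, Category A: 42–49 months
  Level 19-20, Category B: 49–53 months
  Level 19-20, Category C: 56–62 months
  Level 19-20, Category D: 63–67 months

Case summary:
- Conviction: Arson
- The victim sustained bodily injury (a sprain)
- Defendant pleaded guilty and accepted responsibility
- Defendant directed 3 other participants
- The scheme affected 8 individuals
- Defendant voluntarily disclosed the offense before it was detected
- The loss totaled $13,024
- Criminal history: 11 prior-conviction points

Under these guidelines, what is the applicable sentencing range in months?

63-67 months

Base offense level for arson: 13.
R1 applies: 13 + 2 = 15.
R2 applies (level before this adjustment is 15 ≥ 7, so +4): 15 + 4 = 19.
R3 applies: 19 − 1 = 18.
R4 applies (level before this adjustment is 18 ≥ 5, so +3): 18 + 3 = 21.
R5 applies: 21 + 2 = 23.
R6 applies: 23 − 2 = 21.
Level 21 exceeds the maximum of 20; capped at 20.
Final offense level: 20.
Criminal history: 11 prior points → Category D (10+).
Level 20 falls in the 19-20 band.
Grid: Level 19-20 × Category D = 63-67 months.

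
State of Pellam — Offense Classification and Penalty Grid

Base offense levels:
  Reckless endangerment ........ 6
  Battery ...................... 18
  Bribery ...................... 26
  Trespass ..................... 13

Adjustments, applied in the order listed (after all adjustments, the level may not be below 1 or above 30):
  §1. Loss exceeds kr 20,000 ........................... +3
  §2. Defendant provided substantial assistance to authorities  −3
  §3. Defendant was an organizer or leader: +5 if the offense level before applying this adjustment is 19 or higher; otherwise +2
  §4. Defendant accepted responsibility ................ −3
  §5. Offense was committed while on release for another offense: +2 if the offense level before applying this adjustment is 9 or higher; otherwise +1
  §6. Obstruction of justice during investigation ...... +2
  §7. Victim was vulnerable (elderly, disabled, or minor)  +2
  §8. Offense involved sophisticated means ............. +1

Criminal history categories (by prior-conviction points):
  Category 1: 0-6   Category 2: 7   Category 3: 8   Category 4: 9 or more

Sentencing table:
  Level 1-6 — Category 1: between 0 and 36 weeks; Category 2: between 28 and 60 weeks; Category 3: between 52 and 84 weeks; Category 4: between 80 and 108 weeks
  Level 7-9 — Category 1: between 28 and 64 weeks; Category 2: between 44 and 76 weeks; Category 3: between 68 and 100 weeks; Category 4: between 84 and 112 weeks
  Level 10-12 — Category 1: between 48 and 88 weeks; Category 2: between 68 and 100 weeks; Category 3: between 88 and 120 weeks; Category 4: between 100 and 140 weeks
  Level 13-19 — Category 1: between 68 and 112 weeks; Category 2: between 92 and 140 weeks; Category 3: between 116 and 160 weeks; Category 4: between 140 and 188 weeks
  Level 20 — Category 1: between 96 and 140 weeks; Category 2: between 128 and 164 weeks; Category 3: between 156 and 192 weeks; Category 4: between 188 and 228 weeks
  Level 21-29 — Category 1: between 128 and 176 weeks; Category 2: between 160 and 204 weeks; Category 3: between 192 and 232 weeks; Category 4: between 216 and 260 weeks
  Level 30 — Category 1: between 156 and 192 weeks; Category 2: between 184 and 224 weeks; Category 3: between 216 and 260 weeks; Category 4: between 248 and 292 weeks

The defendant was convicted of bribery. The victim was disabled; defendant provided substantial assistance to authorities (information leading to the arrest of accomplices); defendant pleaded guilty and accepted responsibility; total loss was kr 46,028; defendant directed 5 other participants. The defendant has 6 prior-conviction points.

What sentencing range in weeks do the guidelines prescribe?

Base offense level for bribery: 26.
§1 applies: 26 + 3 = 29.
§2 applies: 29 − 3 = 26.
§3 applies (level before this adjustment is 26 ≥ 19, so +5): 26 + 5 = 31.
§4 applies: 31 − 3 = 28.
§7 applies: 28 + 2 = 30.
Final offense level: 30.
Criminal history: 6 prior points → Category 1 (0-6).
Level 30 falls in the 30 band.
Grid: Level 30 × Category 1 = 156-192 weeks.

156-192 weeks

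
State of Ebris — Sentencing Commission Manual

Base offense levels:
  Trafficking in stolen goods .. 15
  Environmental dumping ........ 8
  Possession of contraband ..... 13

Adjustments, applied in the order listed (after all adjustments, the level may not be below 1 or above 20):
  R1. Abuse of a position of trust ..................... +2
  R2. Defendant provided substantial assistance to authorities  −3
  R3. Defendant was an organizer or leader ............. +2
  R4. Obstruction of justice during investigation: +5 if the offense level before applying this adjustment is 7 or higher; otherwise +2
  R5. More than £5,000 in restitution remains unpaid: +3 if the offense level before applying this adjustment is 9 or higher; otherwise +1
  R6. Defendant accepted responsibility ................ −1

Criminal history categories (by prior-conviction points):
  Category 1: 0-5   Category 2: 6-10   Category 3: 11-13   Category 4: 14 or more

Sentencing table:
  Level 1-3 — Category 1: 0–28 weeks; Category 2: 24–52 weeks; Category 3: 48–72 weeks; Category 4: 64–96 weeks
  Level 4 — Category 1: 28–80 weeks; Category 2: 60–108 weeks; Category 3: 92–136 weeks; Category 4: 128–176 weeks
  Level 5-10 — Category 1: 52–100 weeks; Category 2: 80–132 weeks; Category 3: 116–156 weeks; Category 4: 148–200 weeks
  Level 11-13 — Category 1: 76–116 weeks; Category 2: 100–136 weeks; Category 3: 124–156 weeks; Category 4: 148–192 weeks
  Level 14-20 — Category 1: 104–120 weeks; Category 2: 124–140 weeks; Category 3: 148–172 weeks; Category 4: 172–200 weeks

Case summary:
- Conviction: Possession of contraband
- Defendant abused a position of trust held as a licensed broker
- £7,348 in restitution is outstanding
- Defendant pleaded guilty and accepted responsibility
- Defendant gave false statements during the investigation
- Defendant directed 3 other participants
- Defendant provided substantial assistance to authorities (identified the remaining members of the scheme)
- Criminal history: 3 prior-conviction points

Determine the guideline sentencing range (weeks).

Base offense level for possession of contraband: 13.
R1 applies: 13 + 2 = 15.
R2 applies: 15 − 3 = 12.
R3 applies: 12 + 2 = 14.
R4 applies (level before this adjustment is 14 ≥ 7, so +5): 14 + 5 = 19.
R5 applies (level before this adjustment is 19 ≥ 9, so +3): 19 + 3 = 22.
R6 applies: 22 − 1 = 21.
Level 21 exceeds the maximum of 20; capped at 20.
Final offense level: 20.
Criminal history: 3 prior points → Category 1 (0-5).
Level 20 falls in the 14-20 band.
Grid: Level 14-20 × Category 1 = 104-120 weeks.

104-120 weeks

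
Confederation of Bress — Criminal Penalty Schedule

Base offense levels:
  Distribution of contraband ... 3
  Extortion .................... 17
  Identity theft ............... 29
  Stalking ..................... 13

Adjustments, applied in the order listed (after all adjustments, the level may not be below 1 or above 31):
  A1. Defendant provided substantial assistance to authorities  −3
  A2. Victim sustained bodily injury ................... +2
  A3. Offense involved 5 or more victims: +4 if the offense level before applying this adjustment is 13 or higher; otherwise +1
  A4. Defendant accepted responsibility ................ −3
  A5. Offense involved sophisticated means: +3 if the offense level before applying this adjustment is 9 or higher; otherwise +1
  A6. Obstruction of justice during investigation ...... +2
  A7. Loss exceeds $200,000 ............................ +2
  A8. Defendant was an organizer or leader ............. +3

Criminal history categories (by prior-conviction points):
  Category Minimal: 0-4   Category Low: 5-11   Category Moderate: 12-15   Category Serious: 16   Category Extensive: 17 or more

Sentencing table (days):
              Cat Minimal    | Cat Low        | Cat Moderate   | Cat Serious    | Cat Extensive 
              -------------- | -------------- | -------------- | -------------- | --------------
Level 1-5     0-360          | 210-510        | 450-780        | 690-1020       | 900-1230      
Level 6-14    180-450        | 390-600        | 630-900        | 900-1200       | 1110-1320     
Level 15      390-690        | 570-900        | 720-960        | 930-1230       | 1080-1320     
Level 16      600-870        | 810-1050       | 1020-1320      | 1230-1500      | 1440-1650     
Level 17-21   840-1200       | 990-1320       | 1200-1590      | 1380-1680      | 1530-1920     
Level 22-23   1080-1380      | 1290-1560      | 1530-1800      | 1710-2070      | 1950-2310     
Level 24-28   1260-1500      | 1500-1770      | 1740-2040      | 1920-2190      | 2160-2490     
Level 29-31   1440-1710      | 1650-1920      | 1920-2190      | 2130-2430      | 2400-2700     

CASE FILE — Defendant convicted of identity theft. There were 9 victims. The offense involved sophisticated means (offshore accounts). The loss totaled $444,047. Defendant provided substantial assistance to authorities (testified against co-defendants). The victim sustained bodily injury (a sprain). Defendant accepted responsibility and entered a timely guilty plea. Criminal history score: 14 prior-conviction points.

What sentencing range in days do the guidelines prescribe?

1920-2190 days

Base offense level for identity theft: 29.
A1 applies: 29 − 3 = 26.
A2 applies: 26 + 2 = 28.
A3 applies (level before this adjustment is 28 ≥ 13, so +4): 28 + 4 = 32.
A4 applies: 32 − 3 = 29.
A5 applies (level before this adjustment is 29 ≥ 9, so +3): 29 + 3 = 32.
A7 applies: 32 + 2 = 34.
A8 does not apply.
Level 34 exceeds the maximum of 31; capped at 31.
Final offense level: 31.
Criminal history: 14 prior points → Category Moderate (12-15).
Level 31 falls in the 29-31 band.
Grid: Level 29-31 × Category Moderate = 1920-2190 days.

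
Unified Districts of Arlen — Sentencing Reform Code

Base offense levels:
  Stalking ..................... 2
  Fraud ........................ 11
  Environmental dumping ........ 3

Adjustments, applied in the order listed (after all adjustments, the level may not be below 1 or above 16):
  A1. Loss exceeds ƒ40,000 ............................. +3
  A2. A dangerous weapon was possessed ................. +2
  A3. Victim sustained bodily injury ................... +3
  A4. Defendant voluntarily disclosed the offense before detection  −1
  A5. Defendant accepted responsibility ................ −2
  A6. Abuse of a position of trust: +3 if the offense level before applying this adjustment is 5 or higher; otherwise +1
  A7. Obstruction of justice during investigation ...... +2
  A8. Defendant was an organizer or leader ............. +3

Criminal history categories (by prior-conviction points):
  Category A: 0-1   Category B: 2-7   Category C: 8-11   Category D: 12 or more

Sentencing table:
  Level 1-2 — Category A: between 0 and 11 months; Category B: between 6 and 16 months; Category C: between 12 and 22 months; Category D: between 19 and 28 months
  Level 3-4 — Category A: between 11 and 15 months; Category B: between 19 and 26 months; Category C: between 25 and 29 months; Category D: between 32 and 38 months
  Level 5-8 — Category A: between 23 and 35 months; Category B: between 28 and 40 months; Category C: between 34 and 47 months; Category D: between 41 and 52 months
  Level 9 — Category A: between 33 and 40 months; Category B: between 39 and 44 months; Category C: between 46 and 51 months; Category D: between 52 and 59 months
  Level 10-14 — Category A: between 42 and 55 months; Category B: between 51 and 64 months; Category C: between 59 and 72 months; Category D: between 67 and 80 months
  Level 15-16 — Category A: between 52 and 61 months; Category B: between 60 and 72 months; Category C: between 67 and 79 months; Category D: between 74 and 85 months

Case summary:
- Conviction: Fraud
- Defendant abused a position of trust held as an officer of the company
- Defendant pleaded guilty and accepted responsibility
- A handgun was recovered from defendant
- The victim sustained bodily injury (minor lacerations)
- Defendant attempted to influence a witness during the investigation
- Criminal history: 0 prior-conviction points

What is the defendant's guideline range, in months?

52-61 months

Base offense level for fraud: 11.
A1 does not apply.
A2 applies: 11 + 2 = 13.
A3 applies: 13 + 3 = 16.
A4 does not apply.
A5 applies: 16 − 2 = 14.
A6 applies (level before this adjustment is 14 ≥ 5, so +3): 14 + 3 = 17.
A7 applies: 17 + 2 = 19.
Level 19 exceeds the maximum of 16; capped at 16.
Final offense level: 16.
Criminal history: 0 prior points → Category A (0-1).
Level 16 falls in the 15-16 band.
Grid: Level 15-16 × Category A = 52-61 months.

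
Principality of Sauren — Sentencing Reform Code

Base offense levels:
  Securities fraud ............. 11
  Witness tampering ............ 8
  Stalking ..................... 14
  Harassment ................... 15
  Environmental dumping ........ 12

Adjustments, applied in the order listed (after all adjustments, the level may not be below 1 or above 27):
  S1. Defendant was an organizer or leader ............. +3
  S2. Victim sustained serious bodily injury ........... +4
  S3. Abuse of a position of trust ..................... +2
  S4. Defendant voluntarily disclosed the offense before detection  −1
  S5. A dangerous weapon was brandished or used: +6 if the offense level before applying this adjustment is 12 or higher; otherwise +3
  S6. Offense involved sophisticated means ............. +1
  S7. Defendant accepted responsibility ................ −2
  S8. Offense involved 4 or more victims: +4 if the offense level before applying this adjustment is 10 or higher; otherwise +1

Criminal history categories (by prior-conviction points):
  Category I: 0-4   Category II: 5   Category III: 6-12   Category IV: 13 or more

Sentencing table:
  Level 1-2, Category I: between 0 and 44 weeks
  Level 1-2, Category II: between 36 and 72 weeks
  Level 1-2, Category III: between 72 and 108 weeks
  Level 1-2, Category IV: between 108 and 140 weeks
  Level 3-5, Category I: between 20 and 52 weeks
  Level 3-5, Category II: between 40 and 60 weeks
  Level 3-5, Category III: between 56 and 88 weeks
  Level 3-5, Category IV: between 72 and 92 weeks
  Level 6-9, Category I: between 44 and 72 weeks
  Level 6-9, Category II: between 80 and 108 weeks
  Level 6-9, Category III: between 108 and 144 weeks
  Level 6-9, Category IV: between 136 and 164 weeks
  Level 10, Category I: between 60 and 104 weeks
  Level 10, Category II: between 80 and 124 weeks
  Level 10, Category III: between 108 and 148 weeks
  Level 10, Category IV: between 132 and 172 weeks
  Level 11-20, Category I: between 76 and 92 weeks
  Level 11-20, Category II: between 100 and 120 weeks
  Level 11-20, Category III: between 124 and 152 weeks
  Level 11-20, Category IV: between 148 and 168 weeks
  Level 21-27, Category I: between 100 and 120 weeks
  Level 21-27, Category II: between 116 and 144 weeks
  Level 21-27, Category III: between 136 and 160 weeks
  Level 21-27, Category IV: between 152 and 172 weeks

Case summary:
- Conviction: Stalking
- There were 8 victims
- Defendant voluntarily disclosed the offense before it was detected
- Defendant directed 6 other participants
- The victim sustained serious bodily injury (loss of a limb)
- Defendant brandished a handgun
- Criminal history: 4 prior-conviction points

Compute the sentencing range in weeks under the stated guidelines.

100-120 weeks

Base offense level for stalking: 14.
S1 applies: 14 + 3 = 17.
S2 applies: 17 + 4 = 21.
S3 does not apply.
S4 applies: 21 − 1 = 20.
S5 applies (level before this adjustment is 20 ≥ 12, so +6): 20 + 6 = 26.
S8 applies (level before this adjustment is 26 ≥ 10, so +4): 26 + 4 = 30.
Level 30 exceeds the maximum of 27; capped at 27.
Final offense level: 27.
Criminal history: 4 prior points → Category I (0-4).
Level 27 falls in the 21-27 band.
Grid: Level 21-27 × Category I = 100-120 weeks.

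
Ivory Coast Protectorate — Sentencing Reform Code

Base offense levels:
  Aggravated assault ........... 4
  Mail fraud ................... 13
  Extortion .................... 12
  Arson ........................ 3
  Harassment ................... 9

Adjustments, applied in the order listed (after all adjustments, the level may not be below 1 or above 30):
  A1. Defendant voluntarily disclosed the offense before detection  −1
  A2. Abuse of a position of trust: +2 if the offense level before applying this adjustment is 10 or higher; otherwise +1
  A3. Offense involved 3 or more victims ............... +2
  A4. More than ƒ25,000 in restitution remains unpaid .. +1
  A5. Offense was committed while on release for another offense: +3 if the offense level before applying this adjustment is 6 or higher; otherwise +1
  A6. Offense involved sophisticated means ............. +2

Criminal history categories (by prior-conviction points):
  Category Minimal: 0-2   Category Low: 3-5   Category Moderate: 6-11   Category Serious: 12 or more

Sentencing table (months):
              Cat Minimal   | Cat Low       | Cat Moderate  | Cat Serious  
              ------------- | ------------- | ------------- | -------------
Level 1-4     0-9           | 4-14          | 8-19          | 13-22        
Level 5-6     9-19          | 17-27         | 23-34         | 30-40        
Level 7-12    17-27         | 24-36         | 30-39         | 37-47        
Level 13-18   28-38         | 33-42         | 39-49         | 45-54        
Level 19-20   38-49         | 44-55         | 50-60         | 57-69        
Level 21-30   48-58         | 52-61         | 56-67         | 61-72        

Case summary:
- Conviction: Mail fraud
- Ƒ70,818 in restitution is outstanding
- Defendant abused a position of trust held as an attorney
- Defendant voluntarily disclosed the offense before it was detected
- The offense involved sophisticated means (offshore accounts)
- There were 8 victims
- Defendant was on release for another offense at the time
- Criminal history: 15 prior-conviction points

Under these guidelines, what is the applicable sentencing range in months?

Base offense level for mail fraud: 13.
A1 applies: 13 − 1 = 12.
A2 applies (level before this adjustment is 12 ≥ 10, so +2): 12 + 2 = 14.
A3 applies: 14 + 2 = 16.
A4 applies: 16 + 1 = 17.
A5 applies (level before this adjustment is 17 ≥ 6, so +3): 17 + 3 = 20.
A6 applies: 20 + 2 = 22.
Final offense level: 22.
Criminal history: 15 prior points → Category Serious (12+).
Level 22 falls in the 21-30 band.
Grid: Level 21-30 × Category Serious = 61-72 months.

61-72 months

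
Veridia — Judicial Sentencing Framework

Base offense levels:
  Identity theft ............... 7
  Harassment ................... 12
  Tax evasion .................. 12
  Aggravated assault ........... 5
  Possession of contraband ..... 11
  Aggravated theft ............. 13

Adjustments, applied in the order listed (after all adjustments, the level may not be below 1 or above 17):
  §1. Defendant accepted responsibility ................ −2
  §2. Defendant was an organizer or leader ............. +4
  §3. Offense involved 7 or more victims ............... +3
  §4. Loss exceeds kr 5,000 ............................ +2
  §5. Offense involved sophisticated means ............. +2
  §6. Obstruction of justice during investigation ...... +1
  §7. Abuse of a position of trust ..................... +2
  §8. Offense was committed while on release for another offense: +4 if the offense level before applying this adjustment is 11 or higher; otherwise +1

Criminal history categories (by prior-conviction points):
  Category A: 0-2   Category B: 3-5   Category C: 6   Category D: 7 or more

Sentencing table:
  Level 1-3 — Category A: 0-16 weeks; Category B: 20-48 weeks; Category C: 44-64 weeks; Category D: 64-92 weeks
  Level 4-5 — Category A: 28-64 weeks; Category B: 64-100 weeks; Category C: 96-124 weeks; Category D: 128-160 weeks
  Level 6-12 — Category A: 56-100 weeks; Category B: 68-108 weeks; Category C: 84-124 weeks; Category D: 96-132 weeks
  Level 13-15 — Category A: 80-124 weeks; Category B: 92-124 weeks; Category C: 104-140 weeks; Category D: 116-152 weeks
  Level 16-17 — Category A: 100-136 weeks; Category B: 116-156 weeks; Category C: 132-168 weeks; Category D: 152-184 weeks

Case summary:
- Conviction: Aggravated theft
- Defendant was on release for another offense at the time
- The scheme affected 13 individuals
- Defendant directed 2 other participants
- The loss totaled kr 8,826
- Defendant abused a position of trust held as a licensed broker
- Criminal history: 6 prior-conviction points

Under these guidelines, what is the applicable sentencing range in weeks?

Base offense level for aggravated theft: 13.
§1 does not apply.
§2 applies: 13 + 4 = 17.
§3 applies: 17 + 3 = 20.
§4 applies: 20 + 2 = 22.
§7 applies: 22 + 2 = 24.
§8 applies (level before this adjustment is 24 ≥ 11, so +4): 24 + 4 = 28.
Level 28 exceeds the maximum of 17; capped at 17.
Final offense level: 17.
Criminal history: 6 prior points → Category C (6).
Level 17 falls in the 16-17 band.
Grid: Level 16-17 × Category C = 132-168 weeks.

132-168 weeks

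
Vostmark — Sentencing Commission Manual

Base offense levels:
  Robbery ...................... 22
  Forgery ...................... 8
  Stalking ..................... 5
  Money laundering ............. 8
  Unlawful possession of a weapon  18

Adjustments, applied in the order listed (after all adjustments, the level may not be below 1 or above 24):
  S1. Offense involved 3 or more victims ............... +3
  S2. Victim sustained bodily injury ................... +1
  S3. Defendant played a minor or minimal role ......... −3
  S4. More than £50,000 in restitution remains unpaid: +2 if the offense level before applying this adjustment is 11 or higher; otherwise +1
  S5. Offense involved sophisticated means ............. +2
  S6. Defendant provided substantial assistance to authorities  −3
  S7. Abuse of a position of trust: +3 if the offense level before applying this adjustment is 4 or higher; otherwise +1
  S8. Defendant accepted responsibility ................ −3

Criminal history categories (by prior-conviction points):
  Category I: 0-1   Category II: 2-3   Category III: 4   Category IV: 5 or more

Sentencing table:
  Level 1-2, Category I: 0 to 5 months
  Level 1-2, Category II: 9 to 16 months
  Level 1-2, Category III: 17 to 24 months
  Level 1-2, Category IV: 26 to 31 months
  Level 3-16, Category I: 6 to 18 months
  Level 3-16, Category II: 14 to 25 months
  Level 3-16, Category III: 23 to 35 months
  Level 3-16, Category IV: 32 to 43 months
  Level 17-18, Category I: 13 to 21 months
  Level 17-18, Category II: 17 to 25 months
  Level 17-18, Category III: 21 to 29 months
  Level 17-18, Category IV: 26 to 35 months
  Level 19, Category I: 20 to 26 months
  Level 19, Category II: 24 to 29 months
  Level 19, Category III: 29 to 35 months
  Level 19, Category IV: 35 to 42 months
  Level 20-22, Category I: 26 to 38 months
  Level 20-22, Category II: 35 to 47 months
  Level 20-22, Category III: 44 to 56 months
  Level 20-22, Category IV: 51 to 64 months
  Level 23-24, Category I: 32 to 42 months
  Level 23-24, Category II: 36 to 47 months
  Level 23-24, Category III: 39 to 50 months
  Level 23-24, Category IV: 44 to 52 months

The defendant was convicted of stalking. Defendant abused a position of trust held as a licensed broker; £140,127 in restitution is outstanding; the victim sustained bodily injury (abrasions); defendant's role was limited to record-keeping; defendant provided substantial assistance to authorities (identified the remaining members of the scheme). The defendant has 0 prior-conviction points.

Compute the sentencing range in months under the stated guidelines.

Base offense level for stalking: 5.
S1 does not apply.
S2 applies: 5 + 1 = 6.
S3 applies: 6 − 3 = 3.
S4 applies (level before this adjustment is 3 < 11, so +1): 3 + 1 = 4.
S5 does not apply.
S6 applies: 4 − 3 = 1.
S7 applies (level before this adjustment is 1 < 4, so +1): 1 + 1 = 2.
S8 does not apply.
Final offense level: 2.
Criminal history: 0 prior points → Category I (0-1).
Level 2 falls in the 1-2 band.
Grid: Level 1-2 × Category I = 0-5 months.

0-5 months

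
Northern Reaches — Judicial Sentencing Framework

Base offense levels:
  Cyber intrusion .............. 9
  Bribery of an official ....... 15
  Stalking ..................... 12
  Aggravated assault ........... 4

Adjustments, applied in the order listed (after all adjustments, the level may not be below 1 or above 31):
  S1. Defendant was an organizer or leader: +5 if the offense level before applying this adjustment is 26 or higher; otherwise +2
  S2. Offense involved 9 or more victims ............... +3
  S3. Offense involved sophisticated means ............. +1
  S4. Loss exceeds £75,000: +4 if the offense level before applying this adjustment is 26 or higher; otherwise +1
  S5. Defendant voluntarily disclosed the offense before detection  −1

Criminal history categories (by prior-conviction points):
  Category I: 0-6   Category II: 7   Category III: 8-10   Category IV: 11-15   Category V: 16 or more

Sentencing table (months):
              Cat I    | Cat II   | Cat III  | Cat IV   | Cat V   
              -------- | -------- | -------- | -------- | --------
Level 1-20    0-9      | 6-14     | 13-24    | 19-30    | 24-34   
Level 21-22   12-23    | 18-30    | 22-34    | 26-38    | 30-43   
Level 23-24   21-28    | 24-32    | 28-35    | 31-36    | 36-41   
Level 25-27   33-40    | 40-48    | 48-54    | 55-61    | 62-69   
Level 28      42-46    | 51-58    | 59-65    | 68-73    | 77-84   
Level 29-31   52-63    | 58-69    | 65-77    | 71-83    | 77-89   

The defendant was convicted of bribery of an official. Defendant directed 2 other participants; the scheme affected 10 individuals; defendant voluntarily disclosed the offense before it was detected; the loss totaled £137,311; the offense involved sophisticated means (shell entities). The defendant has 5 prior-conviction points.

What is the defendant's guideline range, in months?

Base offense level for bribery of an official: 15.
S1 applies (level before this adjustment is 15 < 26, so +2): 15 + 2 = 17.
S2 applies: 17 + 3 = 20.
S3 applies: 20 + 1 = 21.
S4 applies (level before this adjustment is 21 < 26, so +1): 21 + 1 = 22.
S5 applies: 22 − 1 = 21.
Final offense level: 21.
Criminal history: 5 prior points → Category I (0-6).
Level 21 falls in the 21-22 band.
Grid: Level 21-22 × Category I = 12-23 months.

12-23 months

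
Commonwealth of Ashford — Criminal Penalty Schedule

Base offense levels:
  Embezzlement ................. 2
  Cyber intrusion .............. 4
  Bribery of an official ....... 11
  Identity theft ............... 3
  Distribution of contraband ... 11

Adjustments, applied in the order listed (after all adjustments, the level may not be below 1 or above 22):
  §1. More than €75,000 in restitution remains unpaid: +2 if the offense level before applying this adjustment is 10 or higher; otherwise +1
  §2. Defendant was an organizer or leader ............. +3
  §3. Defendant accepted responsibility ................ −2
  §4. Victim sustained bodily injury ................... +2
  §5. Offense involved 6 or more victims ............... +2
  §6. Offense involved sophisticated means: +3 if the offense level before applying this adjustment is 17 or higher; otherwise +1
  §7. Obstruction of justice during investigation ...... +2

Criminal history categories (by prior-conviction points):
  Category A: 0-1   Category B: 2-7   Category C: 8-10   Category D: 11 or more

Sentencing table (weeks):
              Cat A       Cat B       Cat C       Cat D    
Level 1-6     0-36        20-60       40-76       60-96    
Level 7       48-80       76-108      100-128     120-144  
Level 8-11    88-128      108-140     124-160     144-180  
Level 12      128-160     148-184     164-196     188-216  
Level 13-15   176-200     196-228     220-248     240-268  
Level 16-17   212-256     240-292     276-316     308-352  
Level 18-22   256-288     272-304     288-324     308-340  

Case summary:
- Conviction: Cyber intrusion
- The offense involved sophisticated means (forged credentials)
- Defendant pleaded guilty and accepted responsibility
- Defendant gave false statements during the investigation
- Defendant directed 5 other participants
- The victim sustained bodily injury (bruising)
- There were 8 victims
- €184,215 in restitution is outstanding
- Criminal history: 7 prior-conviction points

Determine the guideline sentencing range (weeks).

196-228 weeks

Base offense level for cyber intrusion: 4.
§1 applies (level before this adjustment is 4 < 10, so +1): 4 + 1 = 5.
§2 applies: 5 + 3 = 8.
§3 applies: 8 − 2 = 6.
§4 applies: 6 + 2 = 8.
§5 applies: 8 + 2 = 10.
§6 applies (level before this adjustment is 10 < 17, so +1): 10 + 1 = 11.
§7 applies: 11 + 2 = 13.
Final offense level: 13.
Criminal history: 7 prior points → Category B (2-7).
Level 13 falls in the 13-15 band.
Grid: Level 13-15 × Category B = 196-228 weeks.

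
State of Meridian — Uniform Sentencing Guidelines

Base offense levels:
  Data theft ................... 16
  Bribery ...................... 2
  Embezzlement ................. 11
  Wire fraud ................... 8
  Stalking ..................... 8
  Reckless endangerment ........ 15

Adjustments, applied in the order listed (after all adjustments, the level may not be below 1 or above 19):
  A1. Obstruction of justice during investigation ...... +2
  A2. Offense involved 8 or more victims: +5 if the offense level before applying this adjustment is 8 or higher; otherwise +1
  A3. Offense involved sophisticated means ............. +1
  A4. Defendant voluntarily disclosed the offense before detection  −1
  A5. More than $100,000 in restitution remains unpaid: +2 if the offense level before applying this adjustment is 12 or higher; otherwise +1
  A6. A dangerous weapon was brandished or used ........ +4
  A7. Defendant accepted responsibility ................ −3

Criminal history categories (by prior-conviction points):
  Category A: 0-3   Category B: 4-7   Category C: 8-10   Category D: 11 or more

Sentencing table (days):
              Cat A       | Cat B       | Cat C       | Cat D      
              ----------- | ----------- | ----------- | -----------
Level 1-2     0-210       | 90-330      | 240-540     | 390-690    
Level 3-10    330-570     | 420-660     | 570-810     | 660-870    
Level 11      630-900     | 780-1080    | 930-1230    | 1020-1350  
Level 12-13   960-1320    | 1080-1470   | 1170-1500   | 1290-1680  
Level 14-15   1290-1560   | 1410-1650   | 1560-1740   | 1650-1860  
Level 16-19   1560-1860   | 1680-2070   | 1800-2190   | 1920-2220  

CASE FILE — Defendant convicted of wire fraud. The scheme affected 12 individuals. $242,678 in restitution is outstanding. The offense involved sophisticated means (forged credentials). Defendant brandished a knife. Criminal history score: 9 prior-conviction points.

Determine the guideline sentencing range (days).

1800-2190 days

Base offense level for wire fraud: 8.
A2 applies (level before this adjustment is 8 ≥ 8, so +5): 8 + 5 = 13.
A3 applies: 13 + 1 = 14.
A4 does not apply.
A5 applies (level before this adjustment is 14 ≥ 12, so +2): 14 + 2 = 16.
A6 applies: 16 + 4 = 20.
Level 20 exceeds the maximum of 19; capped at 19.
Final offense level: 19.
Criminal history: 9 prior points → Category C (8-10).
Level 19 falls in the 16-19 band.
Grid: Level 16-19 × Category C = 1800-2190 days.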